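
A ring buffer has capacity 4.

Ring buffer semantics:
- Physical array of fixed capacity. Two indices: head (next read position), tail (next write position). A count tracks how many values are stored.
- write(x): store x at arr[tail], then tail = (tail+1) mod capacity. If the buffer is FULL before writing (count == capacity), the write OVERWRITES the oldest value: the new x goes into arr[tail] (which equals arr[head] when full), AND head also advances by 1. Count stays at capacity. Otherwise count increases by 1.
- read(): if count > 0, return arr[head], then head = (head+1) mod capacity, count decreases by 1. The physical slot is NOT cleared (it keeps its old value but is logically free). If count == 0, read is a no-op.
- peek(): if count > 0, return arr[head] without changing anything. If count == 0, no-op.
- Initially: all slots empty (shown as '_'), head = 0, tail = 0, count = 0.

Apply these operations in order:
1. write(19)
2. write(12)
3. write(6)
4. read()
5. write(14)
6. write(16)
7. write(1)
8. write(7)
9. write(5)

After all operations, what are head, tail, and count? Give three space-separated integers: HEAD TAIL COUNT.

After op 1 (write(19)): arr=[19 _ _ _] head=0 tail=1 count=1
After op 2 (write(12)): arr=[19 12 _ _] head=0 tail=2 count=2
After op 3 (write(6)): arr=[19 12 6 _] head=0 tail=3 count=3
After op 4 (read()): arr=[19 12 6 _] head=1 tail=3 count=2
After op 5 (write(14)): arr=[19 12 6 14] head=1 tail=0 count=3
After op 6 (write(16)): arr=[16 12 6 14] head=1 tail=1 count=4
After op 7 (write(1)): arr=[16 1 6 14] head=2 tail=2 count=4
After op 8 (write(7)): arr=[16 1 7 14] head=3 tail=3 count=4
After op 9 (write(5)): arr=[16 1 7 5] head=0 tail=0 count=4

Answer: 0 0 4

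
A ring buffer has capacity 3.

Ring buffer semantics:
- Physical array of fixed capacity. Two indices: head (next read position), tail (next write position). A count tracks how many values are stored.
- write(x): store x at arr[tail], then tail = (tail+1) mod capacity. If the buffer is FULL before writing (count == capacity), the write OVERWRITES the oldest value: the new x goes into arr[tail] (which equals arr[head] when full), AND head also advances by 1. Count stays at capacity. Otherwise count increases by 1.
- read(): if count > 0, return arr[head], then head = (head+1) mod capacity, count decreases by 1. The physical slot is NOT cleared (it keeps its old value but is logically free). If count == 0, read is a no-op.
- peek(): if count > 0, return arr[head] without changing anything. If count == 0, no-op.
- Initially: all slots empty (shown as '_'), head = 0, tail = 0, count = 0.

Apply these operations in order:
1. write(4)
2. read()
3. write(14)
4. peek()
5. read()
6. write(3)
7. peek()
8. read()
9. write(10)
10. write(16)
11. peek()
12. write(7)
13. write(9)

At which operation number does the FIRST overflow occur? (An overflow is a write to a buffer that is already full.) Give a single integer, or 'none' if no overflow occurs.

Answer: 13

Derivation:
After op 1 (write(4)): arr=[4 _ _] head=0 tail=1 count=1
After op 2 (read()): arr=[4 _ _] head=1 tail=1 count=0
After op 3 (write(14)): arr=[4 14 _] head=1 tail=2 count=1
After op 4 (peek()): arr=[4 14 _] head=1 tail=2 count=1
After op 5 (read()): arr=[4 14 _] head=2 tail=2 count=0
After op 6 (write(3)): arr=[4 14 3] head=2 tail=0 count=1
After op 7 (peek()): arr=[4 14 3] head=2 tail=0 count=1
After op 8 (read()): arr=[4 14 3] head=0 tail=0 count=0
After op 9 (write(10)): arr=[10 14 3] head=0 tail=1 count=1
After op 10 (write(16)): arr=[10 16 3] head=0 tail=2 count=2
After op 11 (peek()): arr=[10 16 3] head=0 tail=2 count=2
After op 12 (write(7)): arr=[10 16 7] head=0 tail=0 count=3
After op 13 (write(9)): arr=[9 16 7] head=1 tail=1 count=3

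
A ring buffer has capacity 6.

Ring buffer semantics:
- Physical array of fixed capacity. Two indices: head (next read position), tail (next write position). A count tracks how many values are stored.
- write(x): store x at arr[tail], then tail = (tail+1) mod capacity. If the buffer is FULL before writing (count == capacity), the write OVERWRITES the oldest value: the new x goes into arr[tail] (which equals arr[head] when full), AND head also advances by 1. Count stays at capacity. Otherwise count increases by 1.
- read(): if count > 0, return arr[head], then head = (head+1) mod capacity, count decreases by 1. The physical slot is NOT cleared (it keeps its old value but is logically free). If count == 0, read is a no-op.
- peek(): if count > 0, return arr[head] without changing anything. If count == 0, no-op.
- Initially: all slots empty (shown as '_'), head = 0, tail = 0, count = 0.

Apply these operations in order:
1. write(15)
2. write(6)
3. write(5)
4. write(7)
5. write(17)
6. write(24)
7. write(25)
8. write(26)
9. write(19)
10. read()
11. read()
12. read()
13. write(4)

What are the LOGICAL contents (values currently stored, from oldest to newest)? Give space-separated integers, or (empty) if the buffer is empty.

After op 1 (write(15)): arr=[15 _ _ _ _ _] head=0 tail=1 count=1
After op 2 (write(6)): arr=[15 6 _ _ _ _] head=0 tail=2 count=2
After op 3 (write(5)): arr=[15 6 5 _ _ _] head=0 tail=3 count=3
After op 4 (write(7)): arr=[15 6 5 7 _ _] head=0 tail=4 count=4
After op 5 (write(17)): arr=[15 6 5 7 17 _] head=0 tail=5 count=5
After op 6 (write(24)): arr=[15 6 5 7 17 24] head=0 tail=0 count=6
After op 7 (write(25)): arr=[25 6 5 7 17 24] head=1 tail=1 count=6
After op 8 (write(26)): arr=[25 26 5 7 17 24] head=2 tail=2 count=6
After op 9 (write(19)): arr=[25 26 19 7 17 24] head=3 tail=3 count=6
After op 10 (read()): arr=[25 26 19 7 17 24] head=4 tail=3 count=5
After op 11 (read()): arr=[25 26 19 7 17 24] head=5 tail=3 count=4
After op 12 (read()): arr=[25 26 19 7 17 24] head=0 tail=3 count=3
After op 13 (write(4)): arr=[25 26 19 4 17 24] head=0 tail=4 count=4

Answer: 25 26 19 4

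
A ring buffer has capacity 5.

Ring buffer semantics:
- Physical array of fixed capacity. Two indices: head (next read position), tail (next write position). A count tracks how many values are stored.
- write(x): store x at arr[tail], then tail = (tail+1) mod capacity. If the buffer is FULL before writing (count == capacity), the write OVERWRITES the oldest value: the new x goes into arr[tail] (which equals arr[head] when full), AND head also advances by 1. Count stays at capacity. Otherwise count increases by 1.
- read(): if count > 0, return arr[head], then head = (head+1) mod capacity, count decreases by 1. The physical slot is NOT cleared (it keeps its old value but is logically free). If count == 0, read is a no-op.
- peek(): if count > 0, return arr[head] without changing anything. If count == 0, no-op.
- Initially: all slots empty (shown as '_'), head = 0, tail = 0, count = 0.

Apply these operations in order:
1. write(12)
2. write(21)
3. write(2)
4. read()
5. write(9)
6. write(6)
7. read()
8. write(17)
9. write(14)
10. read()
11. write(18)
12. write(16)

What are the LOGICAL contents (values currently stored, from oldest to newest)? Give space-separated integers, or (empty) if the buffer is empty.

Answer: 6 17 14 18 16

Derivation:
After op 1 (write(12)): arr=[12 _ _ _ _] head=0 tail=1 count=1
After op 2 (write(21)): arr=[12 21 _ _ _] head=0 tail=2 count=2
After op 3 (write(2)): arr=[12 21 2 _ _] head=0 tail=3 count=3
After op 4 (read()): arr=[12 21 2 _ _] head=1 tail=3 count=2
After op 5 (write(9)): arr=[12 21 2 9 _] head=1 tail=4 count=3
After op 6 (write(6)): arr=[12 21 2 9 6] head=1 tail=0 count=4
After op 7 (read()): arr=[12 21 2 9 6] head=2 tail=0 count=3
After op 8 (write(17)): arr=[17 21 2 9 6] head=2 tail=1 count=4
After op 9 (write(14)): arr=[17 14 2 9 6] head=2 tail=2 count=5
After op 10 (read()): arr=[17 14 2 9 6] head=3 tail=2 count=4
After op 11 (write(18)): arr=[17 14 18 9 6] head=3 tail=3 count=5
After op 12 (write(16)): arr=[17 14 18 16 6] head=4 tail=4 count=5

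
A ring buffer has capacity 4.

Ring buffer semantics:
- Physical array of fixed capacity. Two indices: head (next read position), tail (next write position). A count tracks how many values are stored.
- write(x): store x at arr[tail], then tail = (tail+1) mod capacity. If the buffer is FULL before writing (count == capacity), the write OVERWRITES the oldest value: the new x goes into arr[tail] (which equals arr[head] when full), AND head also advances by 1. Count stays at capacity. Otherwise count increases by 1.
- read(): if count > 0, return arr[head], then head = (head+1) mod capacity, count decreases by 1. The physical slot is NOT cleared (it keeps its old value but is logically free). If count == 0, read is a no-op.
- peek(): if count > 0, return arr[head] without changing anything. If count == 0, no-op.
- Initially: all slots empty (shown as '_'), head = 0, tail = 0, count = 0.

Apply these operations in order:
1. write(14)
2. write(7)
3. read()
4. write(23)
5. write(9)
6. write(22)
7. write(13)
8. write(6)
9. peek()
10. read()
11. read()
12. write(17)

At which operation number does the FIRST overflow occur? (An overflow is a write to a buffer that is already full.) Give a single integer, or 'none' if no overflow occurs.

Answer: 7

Derivation:
After op 1 (write(14)): arr=[14 _ _ _] head=0 tail=1 count=1
After op 2 (write(7)): arr=[14 7 _ _] head=0 tail=2 count=2
After op 3 (read()): arr=[14 7 _ _] head=1 tail=2 count=1
After op 4 (write(23)): arr=[14 7 23 _] head=1 tail=3 count=2
After op 5 (write(9)): arr=[14 7 23 9] head=1 tail=0 count=3
After op 6 (write(22)): arr=[22 7 23 9] head=1 tail=1 count=4
After op 7 (write(13)): arr=[22 13 23 9] head=2 tail=2 count=4
After op 8 (write(6)): arr=[22 13 6 9] head=3 tail=3 count=4
After op 9 (peek()): arr=[22 13 6 9] head=3 tail=3 count=4
After op 10 (read()): arr=[22 13 6 9] head=0 tail=3 count=3
After op 11 (read()): arr=[22 13 6 9] head=1 tail=3 count=2
After op 12 (write(17)): arr=[22 13 6 17] head=1 tail=0 count=3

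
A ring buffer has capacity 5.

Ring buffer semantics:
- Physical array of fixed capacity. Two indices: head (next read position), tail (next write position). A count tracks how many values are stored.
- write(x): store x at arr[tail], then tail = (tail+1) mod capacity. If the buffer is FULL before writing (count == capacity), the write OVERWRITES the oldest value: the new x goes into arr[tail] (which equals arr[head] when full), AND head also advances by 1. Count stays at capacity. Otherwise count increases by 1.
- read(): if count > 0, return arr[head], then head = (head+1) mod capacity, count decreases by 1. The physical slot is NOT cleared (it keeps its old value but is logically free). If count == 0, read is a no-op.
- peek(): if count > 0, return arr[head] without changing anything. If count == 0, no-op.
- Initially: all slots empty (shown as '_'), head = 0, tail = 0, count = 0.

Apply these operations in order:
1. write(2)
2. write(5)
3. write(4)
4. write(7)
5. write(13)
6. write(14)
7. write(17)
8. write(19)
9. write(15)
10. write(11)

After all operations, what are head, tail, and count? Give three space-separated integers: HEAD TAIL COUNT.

After op 1 (write(2)): arr=[2 _ _ _ _] head=0 tail=1 count=1
After op 2 (write(5)): arr=[2 5 _ _ _] head=0 tail=2 count=2
After op 3 (write(4)): arr=[2 5 4 _ _] head=0 tail=3 count=3
After op 4 (write(7)): arr=[2 5 4 7 _] head=0 tail=4 count=4
After op 5 (write(13)): arr=[2 5 4 7 13] head=0 tail=0 count=5
After op 6 (write(14)): arr=[14 5 4 7 13] head=1 tail=1 count=5
After op 7 (write(17)): arr=[14 17 4 7 13] head=2 tail=2 count=5
After op 8 (write(19)): arr=[14 17 19 7 13] head=3 tail=3 count=5
After op 9 (write(15)): arr=[14 17 19 15 13] head=4 tail=4 count=5
After op 10 (write(11)): arr=[14 17 19 15 11] head=0 tail=0 count=5

Answer: 0 0 5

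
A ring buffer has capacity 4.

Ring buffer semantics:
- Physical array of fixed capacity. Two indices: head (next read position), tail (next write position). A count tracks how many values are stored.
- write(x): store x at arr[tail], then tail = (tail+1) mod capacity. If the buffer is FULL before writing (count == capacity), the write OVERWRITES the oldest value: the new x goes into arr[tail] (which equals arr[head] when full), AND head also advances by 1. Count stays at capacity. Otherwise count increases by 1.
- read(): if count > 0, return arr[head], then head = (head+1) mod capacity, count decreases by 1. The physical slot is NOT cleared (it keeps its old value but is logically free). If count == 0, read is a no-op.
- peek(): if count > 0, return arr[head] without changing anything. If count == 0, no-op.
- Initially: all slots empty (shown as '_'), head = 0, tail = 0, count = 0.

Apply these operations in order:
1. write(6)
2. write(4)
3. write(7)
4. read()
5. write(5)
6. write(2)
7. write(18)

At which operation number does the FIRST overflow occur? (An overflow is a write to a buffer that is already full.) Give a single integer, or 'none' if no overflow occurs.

After op 1 (write(6)): arr=[6 _ _ _] head=0 tail=1 count=1
After op 2 (write(4)): arr=[6 4 _ _] head=0 tail=2 count=2
After op 3 (write(7)): arr=[6 4 7 _] head=0 tail=3 count=3
After op 4 (read()): arr=[6 4 7 _] head=1 tail=3 count=2
After op 5 (write(5)): arr=[6 4 7 5] head=1 tail=0 count=3
After op 6 (write(2)): arr=[2 4 7 5] head=1 tail=1 count=4
After op 7 (write(18)): arr=[2 18 7 5] head=2 tail=2 count=4

Answer: 7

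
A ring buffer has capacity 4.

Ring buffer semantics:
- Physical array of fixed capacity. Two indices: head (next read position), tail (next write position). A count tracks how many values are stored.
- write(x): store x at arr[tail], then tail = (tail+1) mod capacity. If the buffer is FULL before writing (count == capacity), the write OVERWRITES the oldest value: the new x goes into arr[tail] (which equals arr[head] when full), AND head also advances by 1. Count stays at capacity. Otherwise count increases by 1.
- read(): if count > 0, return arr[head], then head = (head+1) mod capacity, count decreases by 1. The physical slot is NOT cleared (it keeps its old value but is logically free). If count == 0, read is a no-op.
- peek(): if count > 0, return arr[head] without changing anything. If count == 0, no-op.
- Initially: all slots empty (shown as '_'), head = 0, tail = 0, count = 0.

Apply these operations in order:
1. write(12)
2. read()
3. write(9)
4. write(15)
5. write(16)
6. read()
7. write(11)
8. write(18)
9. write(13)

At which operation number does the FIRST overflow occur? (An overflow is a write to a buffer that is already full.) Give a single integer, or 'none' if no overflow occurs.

Answer: 9

Derivation:
After op 1 (write(12)): arr=[12 _ _ _] head=0 tail=1 count=1
After op 2 (read()): arr=[12 _ _ _] head=1 tail=1 count=0
After op 3 (write(9)): arr=[12 9 _ _] head=1 tail=2 count=1
After op 4 (write(15)): arr=[12 9 15 _] head=1 tail=3 count=2
After op 5 (write(16)): arr=[12 9 15 16] head=1 tail=0 count=3
After op 6 (read()): arr=[12 9 15 16] head=2 tail=0 count=2
After op 7 (write(11)): arr=[11 9 15 16] head=2 tail=1 count=3
After op 8 (write(18)): arr=[11 18 15 16] head=2 tail=2 count=4
After op 9 (write(13)): arr=[11 18 13 16] head=3 tail=3 count=4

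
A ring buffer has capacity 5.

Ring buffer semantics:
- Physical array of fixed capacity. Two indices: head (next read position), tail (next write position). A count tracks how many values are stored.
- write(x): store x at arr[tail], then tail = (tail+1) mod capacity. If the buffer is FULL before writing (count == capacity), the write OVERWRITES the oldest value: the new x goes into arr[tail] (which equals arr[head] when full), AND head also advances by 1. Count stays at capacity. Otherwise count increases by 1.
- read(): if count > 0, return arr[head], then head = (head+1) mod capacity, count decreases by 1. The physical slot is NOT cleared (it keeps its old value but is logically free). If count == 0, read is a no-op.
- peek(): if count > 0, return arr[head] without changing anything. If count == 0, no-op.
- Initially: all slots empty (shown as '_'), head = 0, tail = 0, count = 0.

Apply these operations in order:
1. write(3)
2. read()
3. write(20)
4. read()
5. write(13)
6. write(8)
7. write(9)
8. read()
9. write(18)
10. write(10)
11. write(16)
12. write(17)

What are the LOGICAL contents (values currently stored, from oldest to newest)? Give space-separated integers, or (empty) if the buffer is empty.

Answer: 9 18 10 16 17

Derivation:
After op 1 (write(3)): arr=[3 _ _ _ _] head=0 tail=1 count=1
After op 2 (read()): arr=[3 _ _ _ _] head=1 tail=1 count=0
After op 3 (write(20)): arr=[3 20 _ _ _] head=1 tail=2 count=1
After op 4 (read()): arr=[3 20 _ _ _] head=2 tail=2 count=0
After op 5 (write(13)): arr=[3 20 13 _ _] head=2 tail=3 count=1
After op 6 (write(8)): arr=[3 20 13 8 _] head=2 tail=4 count=2
After op 7 (write(9)): arr=[3 20 13 8 9] head=2 tail=0 count=3
After op 8 (read()): arr=[3 20 13 8 9] head=3 tail=0 count=2
After op 9 (write(18)): arr=[18 20 13 8 9] head=3 tail=1 count=3
After op 10 (write(10)): arr=[18 10 13 8 9] head=3 tail=2 count=4
After op 11 (write(16)): arr=[18 10 16 8 9] head=3 tail=3 count=5
After op 12 (write(17)): arr=[18 10 16 17 9] head=4 tail=4 count=5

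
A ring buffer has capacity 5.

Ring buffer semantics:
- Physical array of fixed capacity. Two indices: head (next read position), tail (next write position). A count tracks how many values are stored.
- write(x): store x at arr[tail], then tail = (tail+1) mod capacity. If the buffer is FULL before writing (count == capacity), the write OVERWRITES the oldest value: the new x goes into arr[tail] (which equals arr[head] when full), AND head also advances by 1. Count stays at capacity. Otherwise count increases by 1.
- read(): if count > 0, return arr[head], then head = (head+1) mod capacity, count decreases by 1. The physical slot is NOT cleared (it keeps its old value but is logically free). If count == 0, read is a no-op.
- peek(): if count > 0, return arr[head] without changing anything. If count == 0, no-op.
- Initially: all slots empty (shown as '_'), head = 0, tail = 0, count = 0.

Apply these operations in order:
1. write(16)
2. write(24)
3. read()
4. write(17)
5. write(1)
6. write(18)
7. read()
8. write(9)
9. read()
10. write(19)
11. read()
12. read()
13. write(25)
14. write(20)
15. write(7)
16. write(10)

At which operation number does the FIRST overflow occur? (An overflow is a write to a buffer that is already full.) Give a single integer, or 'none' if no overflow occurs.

Answer: 16

Derivation:
After op 1 (write(16)): arr=[16 _ _ _ _] head=0 tail=1 count=1
After op 2 (write(24)): arr=[16 24 _ _ _] head=0 tail=2 count=2
After op 3 (read()): arr=[16 24 _ _ _] head=1 tail=2 count=1
After op 4 (write(17)): arr=[16 24 17 _ _] head=1 tail=3 count=2
After op 5 (write(1)): arr=[16 24 17 1 _] head=1 tail=4 count=3
After op 6 (write(18)): arr=[16 24 17 1 18] head=1 tail=0 count=4
After op 7 (read()): arr=[16 24 17 1 18] head=2 tail=0 count=3
After op 8 (write(9)): arr=[9 24 17 1 18] head=2 tail=1 count=4
After op 9 (read()): arr=[9 24 17 1 18] head=3 tail=1 count=3
After op 10 (write(19)): arr=[9 19 17 1 18] head=3 tail=2 count=4
After op 11 (read()): arr=[9 19 17 1 18] head=4 tail=2 count=3
After op 12 (read()): arr=[9 19 17 1 18] head=0 tail=2 count=2
After op 13 (write(25)): arr=[9 19 25 1 18] head=0 tail=3 count=3
After op 14 (write(20)): arr=[9 19 25 20 18] head=0 tail=4 count=4
After op 15 (write(7)): arr=[9 19 25 20 7] head=0 tail=0 count=5
After op 16 (write(10)): arr=[10 19 25 20 7] head=1 tail=1 count=5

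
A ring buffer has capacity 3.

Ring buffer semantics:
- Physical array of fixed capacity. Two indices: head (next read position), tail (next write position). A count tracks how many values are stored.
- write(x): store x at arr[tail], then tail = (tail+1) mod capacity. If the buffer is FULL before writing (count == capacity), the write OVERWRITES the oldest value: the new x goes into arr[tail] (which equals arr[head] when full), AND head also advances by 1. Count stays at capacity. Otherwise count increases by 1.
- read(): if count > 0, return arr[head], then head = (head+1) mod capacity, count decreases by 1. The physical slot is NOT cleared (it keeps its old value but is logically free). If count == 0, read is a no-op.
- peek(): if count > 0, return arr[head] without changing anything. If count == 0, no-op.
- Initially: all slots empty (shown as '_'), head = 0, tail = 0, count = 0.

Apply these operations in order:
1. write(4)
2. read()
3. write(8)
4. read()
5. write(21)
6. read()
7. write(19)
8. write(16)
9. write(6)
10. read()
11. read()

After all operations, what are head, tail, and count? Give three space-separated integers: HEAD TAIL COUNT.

After op 1 (write(4)): arr=[4 _ _] head=0 tail=1 count=1
After op 2 (read()): arr=[4 _ _] head=1 tail=1 count=0
After op 3 (write(8)): arr=[4 8 _] head=1 tail=2 count=1
After op 4 (read()): arr=[4 8 _] head=2 tail=2 count=0
After op 5 (write(21)): arr=[4 8 21] head=2 tail=0 count=1
After op 6 (read()): arr=[4 8 21] head=0 tail=0 count=0
After op 7 (write(19)): arr=[19 8 21] head=0 tail=1 count=1
After op 8 (write(16)): arr=[19 16 21] head=0 tail=2 count=2
After op 9 (write(6)): arr=[19 16 6] head=0 tail=0 count=3
After op 10 (read()): arr=[19 16 6] head=1 tail=0 count=2
After op 11 (read()): arr=[19 16 6] head=2 tail=0 count=1

Answer: 2 0 1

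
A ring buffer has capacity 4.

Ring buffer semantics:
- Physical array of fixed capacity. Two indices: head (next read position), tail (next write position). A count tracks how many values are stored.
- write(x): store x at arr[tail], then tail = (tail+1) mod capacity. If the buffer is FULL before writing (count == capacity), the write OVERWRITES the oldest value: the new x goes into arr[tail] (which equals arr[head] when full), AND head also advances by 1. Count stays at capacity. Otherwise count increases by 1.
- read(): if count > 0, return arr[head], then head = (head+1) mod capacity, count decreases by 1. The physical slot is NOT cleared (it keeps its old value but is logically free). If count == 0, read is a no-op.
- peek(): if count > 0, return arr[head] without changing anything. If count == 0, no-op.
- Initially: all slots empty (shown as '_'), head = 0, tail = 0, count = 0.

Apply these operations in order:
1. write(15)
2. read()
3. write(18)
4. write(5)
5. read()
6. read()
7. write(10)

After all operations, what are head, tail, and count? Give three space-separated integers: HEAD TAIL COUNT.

After op 1 (write(15)): arr=[15 _ _ _] head=0 tail=1 count=1
After op 2 (read()): arr=[15 _ _ _] head=1 tail=1 count=0
After op 3 (write(18)): arr=[15 18 _ _] head=1 tail=2 count=1
After op 4 (write(5)): arr=[15 18 5 _] head=1 tail=3 count=2
After op 5 (read()): arr=[15 18 5 _] head=2 tail=3 count=1
After op 6 (read()): arr=[15 18 5 _] head=3 tail=3 count=0
After op 7 (write(10)): arr=[15 18 5 10] head=3 tail=0 count=1

Answer: 3 0 1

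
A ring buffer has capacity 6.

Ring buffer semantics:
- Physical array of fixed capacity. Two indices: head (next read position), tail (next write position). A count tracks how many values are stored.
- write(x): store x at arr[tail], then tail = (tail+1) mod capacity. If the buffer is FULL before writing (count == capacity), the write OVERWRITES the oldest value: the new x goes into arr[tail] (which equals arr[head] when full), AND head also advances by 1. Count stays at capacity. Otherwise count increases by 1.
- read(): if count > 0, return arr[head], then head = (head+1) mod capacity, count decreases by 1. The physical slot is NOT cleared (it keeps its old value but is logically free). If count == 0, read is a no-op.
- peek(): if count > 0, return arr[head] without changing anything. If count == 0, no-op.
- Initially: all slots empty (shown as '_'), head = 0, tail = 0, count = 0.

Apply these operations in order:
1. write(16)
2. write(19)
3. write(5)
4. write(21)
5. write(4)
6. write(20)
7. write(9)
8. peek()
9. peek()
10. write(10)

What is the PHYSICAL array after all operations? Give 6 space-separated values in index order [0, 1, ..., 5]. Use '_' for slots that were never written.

Answer: 9 10 5 21 4 20

Derivation:
After op 1 (write(16)): arr=[16 _ _ _ _ _] head=0 tail=1 count=1
After op 2 (write(19)): arr=[16 19 _ _ _ _] head=0 tail=2 count=2
After op 3 (write(5)): arr=[16 19 5 _ _ _] head=0 tail=3 count=3
After op 4 (write(21)): arr=[16 19 5 21 _ _] head=0 tail=4 count=4
After op 5 (write(4)): arr=[16 19 5 21 4 _] head=0 tail=5 count=5
After op 6 (write(20)): arr=[16 19 5 21 4 20] head=0 tail=0 count=6
After op 7 (write(9)): arr=[9 19 5 21 4 20] head=1 tail=1 count=6
After op 8 (peek()): arr=[9 19 5 21 4 20] head=1 tail=1 count=6
After op 9 (peek()): arr=[9 19 5 21 4 20] head=1 tail=1 count=6
After op 10 (write(10)): arr=[9 10 5 21 4 20] head=2 tail=2 count=6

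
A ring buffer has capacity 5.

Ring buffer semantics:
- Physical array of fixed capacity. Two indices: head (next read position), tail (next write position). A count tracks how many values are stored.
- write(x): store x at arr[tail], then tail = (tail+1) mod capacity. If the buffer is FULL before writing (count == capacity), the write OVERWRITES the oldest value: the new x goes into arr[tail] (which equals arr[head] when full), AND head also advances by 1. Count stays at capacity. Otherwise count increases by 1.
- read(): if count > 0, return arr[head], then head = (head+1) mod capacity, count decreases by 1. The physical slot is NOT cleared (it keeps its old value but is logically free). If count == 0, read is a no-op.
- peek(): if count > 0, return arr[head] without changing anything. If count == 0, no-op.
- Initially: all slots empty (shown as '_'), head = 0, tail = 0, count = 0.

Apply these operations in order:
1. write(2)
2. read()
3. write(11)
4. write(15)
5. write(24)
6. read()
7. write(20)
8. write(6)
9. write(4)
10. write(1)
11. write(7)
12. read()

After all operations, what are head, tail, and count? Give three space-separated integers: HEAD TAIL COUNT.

After op 1 (write(2)): arr=[2 _ _ _ _] head=0 tail=1 count=1
After op 2 (read()): arr=[2 _ _ _ _] head=1 tail=1 count=0
After op 3 (write(11)): arr=[2 11 _ _ _] head=1 tail=2 count=1
After op 4 (write(15)): arr=[2 11 15 _ _] head=1 tail=3 count=2
After op 5 (write(24)): arr=[2 11 15 24 _] head=1 tail=4 count=3
After op 6 (read()): arr=[2 11 15 24 _] head=2 tail=4 count=2
After op 7 (write(20)): arr=[2 11 15 24 20] head=2 tail=0 count=3
After op 8 (write(6)): arr=[6 11 15 24 20] head=2 tail=1 count=4
After op 9 (write(4)): arr=[6 4 15 24 20] head=2 tail=2 count=5
After op 10 (write(1)): arr=[6 4 1 24 20] head=3 tail=3 count=5
After op 11 (write(7)): arr=[6 4 1 7 20] head=4 tail=4 count=5
After op 12 (read()): arr=[6 4 1 7 20] head=0 tail=4 count=4

Answer: 0 4 4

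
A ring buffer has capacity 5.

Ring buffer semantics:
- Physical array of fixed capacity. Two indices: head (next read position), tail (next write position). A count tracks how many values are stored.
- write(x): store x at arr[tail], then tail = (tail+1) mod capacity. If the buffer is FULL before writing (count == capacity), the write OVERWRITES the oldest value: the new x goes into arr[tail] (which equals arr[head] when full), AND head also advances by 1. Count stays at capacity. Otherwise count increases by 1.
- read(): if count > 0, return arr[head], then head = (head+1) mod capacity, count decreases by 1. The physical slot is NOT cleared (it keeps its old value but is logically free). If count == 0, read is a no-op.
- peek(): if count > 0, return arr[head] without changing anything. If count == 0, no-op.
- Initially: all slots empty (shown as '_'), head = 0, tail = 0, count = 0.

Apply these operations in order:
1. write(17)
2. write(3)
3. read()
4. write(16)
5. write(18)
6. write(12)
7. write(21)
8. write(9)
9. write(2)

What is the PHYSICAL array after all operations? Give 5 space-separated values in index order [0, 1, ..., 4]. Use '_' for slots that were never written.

After op 1 (write(17)): arr=[17 _ _ _ _] head=0 tail=1 count=1
After op 2 (write(3)): arr=[17 3 _ _ _] head=0 tail=2 count=2
After op 3 (read()): arr=[17 3 _ _ _] head=1 tail=2 count=1
After op 4 (write(16)): arr=[17 3 16 _ _] head=1 tail=3 count=2
After op 5 (write(18)): arr=[17 3 16 18 _] head=1 tail=4 count=3
After op 6 (write(12)): arr=[17 3 16 18 12] head=1 tail=0 count=4
After op 7 (write(21)): arr=[21 3 16 18 12] head=1 tail=1 count=5
After op 8 (write(9)): arr=[21 9 16 18 12] head=2 tail=2 count=5
After op 9 (write(2)): arr=[21 9 2 18 12] head=3 tail=3 count=5

Answer: 21 9 2 18 12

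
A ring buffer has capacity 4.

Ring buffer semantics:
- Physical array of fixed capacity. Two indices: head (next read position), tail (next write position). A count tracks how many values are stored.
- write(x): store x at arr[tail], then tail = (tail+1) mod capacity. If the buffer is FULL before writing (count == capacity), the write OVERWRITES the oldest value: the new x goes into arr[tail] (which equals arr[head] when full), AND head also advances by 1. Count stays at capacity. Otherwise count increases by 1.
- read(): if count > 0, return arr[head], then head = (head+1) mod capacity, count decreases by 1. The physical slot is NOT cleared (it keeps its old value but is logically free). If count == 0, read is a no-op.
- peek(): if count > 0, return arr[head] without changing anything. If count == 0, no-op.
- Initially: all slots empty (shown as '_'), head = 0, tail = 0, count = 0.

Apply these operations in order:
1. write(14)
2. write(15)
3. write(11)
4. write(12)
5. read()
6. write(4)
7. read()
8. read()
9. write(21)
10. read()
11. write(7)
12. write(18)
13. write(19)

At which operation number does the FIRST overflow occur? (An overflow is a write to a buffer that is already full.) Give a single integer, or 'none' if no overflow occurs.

After op 1 (write(14)): arr=[14 _ _ _] head=0 tail=1 count=1
After op 2 (write(15)): arr=[14 15 _ _] head=0 tail=2 count=2
After op 3 (write(11)): arr=[14 15 11 _] head=0 tail=3 count=3
After op 4 (write(12)): arr=[14 15 11 12] head=0 tail=0 count=4
After op 5 (read()): arr=[14 15 11 12] head=1 tail=0 count=3
After op 6 (write(4)): arr=[4 15 11 12] head=1 tail=1 count=4
After op 7 (read()): arr=[4 15 11 12] head=2 tail=1 count=3
After op 8 (read()): arr=[4 15 11 12] head=3 tail=1 count=2
After op 9 (write(21)): arr=[4 21 11 12] head=3 tail=2 count=3
After op 10 (read()): arr=[4 21 11 12] head=0 tail=2 count=2
After op 11 (write(7)): arr=[4 21 7 12] head=0 tail=3 count=3
After op 12 (write(18)): arr=[4 21 7 18] head=0 tail=0 count=4
After op 13 (write(19)): arr=[19 21 7 18] head=1 tail=1 count=4

Answer: 13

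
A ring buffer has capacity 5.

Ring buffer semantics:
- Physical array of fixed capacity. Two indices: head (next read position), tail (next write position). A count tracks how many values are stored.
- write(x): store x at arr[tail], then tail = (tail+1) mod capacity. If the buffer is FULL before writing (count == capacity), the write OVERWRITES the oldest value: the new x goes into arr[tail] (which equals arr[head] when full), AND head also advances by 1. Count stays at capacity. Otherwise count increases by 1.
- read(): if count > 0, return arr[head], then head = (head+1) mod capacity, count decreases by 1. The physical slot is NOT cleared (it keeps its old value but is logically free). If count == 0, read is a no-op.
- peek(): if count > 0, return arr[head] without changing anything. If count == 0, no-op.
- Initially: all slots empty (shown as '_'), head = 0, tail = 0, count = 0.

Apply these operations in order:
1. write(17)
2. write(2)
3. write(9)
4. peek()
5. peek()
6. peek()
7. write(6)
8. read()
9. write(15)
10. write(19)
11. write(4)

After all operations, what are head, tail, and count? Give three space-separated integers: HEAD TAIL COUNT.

Answer: 2 2 5

Derivation:
After op 1 (write(17)): arr=[17 _ _ _ _] head=0 tail=1 count=1
After op 2 (write(2)): arr=[17 2 _ _ _] head=0 tail=2 count=2
After op 3 (write(9)): arr=[17 2 9 _ _] head=0 tail=3 count=3
After op 4 (peek()): arr=[17 2 9 _ _] head=0 tail=3 count=3
After op 5 (peek()): arr=[17 2 9 _ _] head=0 tail=3 count=3
After op 6 (peek()): arr=[17 2 9 _ _] head=0 tail=3 count=3
After op 7 (write(6)): arr=[17 2 9 6 _] head=0 tail=4 count=4
After op 8 (read()): arr=[17 2 9 6 _] head=1 tail=4 count=3
After op 9 (write(15)): arr=[17 2 9 6 15] head=1 tail=0 count=4
After op 10 (write(19)): arr=[19 2 9 6 15] head=1 tail=1 count=5
After op 11 (write(4)): arr=[19 4 9 6 15] head=2 tail=2 count=5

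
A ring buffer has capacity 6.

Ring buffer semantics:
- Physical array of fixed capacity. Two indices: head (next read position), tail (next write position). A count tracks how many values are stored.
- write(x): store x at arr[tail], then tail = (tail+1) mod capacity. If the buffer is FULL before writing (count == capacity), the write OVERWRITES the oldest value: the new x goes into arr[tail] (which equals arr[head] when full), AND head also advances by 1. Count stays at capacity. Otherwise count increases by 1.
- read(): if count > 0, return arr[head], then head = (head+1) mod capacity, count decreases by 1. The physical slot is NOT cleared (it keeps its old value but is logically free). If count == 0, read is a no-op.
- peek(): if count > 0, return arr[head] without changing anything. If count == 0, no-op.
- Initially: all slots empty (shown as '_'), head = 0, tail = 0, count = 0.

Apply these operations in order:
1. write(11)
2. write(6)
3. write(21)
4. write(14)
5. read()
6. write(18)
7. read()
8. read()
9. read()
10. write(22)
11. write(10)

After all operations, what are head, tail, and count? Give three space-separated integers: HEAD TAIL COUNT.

After op 1 (write(11)): arr=[11 _ _ _ _ _] head=0 tail=1 count=1
After op 2 (write(6)): arr=[11 6 _ _ _ _] head=0 tail=2 count=2
After op 3 (write(21)): arr=[11 6 21 _ _ _] head=0 tail=3 count=3
After op 4 (write(14)): arr=[11 6 21 14 _ _] head=0 tail=4 count=4
After op 5 (read()): arr=[11 6 21 14 _ _] head=1 tail=4 count=3
After op 6 (write(18)): arr=[11 6 21 14 18 _] head=1 tail=5 count=4
After op 7 (read()): arr=[11 6 21 14 18 _] head=2 tail=5 count=3
After op 8 (read()): arr=[11 6 21 14 18 _] head=3 tail=5 count=2
After op 9 (read()): arr=[11 6 21 14 18 _] head=4 tail=5 count=1
After op 10 (write(22)): arr=[11 6 21 14 18 22] head=4 tail=0 count=2
After op 11 (write(10)): arr=[10 6 21 14 18 22] head=4 tail=1 count=3

Answer: 4 1 3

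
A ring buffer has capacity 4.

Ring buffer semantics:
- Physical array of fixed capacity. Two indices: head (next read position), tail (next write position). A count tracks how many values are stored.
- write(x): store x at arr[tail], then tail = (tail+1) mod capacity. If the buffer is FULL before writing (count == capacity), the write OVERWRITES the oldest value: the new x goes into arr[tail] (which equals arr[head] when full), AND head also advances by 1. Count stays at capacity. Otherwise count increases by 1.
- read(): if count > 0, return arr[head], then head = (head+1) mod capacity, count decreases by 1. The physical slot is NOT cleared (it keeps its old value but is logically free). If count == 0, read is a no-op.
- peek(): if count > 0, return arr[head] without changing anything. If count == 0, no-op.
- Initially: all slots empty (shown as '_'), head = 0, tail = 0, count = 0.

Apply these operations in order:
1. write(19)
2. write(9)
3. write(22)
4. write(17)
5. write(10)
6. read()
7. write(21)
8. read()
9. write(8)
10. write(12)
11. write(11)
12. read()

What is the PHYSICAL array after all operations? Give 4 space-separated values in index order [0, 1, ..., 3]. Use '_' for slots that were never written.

After op 1 (write(19)): arr=[19 _ _ _] head=0 tail=1 count=1
After op 2 (write(9)): arr=[19 9 _ _] head=0 tail=2 count=2
After op 3 (write(22)): arr=[19 9 22 _] head=0 tail=3 count=3
After op 4 (write(17)): arr=[19 9 22 17] head=0 tail=0 count=4
After op 5 (write(10)): arr=[10 9 22 17] head=1 tail=1 count=4
After op 6 (read()): arr=[10 9 22 17] head=2 tail=1 count=3
After op 7 (write(21)): arr=[10 21 22 17] head=2 tail=2 count=4
After op 8 (read()): arr=[10 21 22 17] head=3 tail=2 count=3
After op 9 (write(8)): arr=[10 21 8 17] head=3 tail=3 count=4
After op 10 (write(12)): arr=[10 21 8 12] head=0 tail=0 count=4
After op 11 (write(11)): arr=[11 21 8 12] head=1 tail=1 count=4
After op 12 (read()): arr=[11 21 8 12] head=2 tail=1 count=3

Answer: 11 21 8 12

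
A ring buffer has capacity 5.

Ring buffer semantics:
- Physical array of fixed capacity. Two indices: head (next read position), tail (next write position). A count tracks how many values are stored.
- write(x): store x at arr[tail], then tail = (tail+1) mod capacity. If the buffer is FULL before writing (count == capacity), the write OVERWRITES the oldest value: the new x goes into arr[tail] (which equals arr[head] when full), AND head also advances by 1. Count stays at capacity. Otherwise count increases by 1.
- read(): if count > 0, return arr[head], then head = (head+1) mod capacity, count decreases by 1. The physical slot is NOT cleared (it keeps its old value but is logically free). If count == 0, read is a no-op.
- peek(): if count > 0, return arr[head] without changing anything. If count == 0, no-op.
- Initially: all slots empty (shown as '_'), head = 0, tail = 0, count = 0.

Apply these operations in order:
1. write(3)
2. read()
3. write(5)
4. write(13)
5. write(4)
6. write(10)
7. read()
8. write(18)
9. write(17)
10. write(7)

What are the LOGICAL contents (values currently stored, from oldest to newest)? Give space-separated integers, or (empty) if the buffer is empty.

After op 1 (write(3)): arr=[3 _ _ _ _] head=0 tail=1 count=1
After op 2 (read()): arr=[3 _ _ _ _] head=1 tail=1 count=0
After op 3 (write(5)): arr=[3 5 _ _ _] head=1 tail=2 count=1
After op 4 (write(13)): arr=[3 5 13 _ _] head=1 tail=3 count=2
After op 5 (write(4)): arr=[3 5 13 4 _] head=1 tail=4 count=3
After op 6 (write(10)): arr=[3 5 13 4 10] head=1 tail=0 count=4
After op 7 (read()): arr=[3 5 13 4 10] head=2 tail=0 count=3
After op 8 (write(18)): arr=[18 5 13 4 10] head=2 tail=1 count=4
After op 9 (write(17)): arr=[18 17 13 4 10] head=2 tail=2 count=5
After op 10 (write(7)): arr=[18 17 7 4 10] head=3 tail=3 count=5

Answer: 4 10 18 17 7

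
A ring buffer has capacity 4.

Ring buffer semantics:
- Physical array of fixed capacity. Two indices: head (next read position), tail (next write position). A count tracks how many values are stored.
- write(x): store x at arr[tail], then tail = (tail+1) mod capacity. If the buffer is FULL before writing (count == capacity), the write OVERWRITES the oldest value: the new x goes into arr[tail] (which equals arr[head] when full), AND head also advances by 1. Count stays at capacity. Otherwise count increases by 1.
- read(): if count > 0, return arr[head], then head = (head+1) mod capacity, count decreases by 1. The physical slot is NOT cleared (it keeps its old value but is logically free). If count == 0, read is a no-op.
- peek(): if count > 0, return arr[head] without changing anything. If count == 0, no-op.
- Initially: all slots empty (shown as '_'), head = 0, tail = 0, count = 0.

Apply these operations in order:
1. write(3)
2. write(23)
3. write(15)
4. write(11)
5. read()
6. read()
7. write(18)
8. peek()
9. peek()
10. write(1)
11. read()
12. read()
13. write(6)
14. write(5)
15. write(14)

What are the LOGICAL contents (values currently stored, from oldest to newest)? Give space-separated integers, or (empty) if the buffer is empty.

After op 1 (write(3)): arr=[3 _ _ _] head=0 tail=1 count=1
After op 2 (write(23)): arr=[3 23 _ _] head=0 tail=2 count=2
After op 3 (write(15)): arr=[3 23 15 _] head=0 tail=3 count=3
After op 4 (write(11)): arr=[3 23 15 11] head=0 tail=0 count=4
After op 5 (read()): arr=[3 23 15 11] head=1 tail=0 count=3
After op 6 (read()): arr=[3 23 15 11] head=2 tail=0 count=2
After op 7 (write(18)): arr=[18 23 15 11] head=2 tail=1 count=3
After op 8 (peek()): arr=[18 23 15 11] head=2 tail=1 count=3
After op 9 (peek()): arr=[18 23 15 11] head=2 tail=1 count=3
After op 10 (write(1)): arr=[18 1 15 11] head=2 tail=2 count=4
After op 11 (read()): arr=[18 1 15 11] head=3 tail=2 count=3
After op 12 (read()): arr=[18 1 15 11] head=0 tail=2 count=2
After op 13 (write(6)): arr=[18 1 6 11] head=0 tail=3 count=3
After op 14 (write(5)): arr=[18 1 6 5] head=0 tail=0 count=4
After op 15 (write(14)): arr=[14 1 6 5] head=1 tail=1 count=4

Answer: 1 6 5 14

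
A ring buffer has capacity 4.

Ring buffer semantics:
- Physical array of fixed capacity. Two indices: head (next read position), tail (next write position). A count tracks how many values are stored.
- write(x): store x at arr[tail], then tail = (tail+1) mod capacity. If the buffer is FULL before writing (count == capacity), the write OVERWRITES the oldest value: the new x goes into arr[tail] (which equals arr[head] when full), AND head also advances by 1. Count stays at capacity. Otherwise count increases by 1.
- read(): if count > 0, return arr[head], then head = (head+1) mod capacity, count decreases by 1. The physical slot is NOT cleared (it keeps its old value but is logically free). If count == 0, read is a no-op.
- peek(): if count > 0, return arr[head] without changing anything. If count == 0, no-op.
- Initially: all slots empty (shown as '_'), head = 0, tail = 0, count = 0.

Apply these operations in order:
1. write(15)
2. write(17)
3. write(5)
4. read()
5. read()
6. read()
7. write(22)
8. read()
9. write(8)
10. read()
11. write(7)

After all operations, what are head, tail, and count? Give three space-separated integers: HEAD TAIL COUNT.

After op 1 (write(15)): arr=[15 _ _ _] head=0 tail=1 count=1
After op 2 (write(17)): arr=[15 17 _ _] head=0 tail=2 count=2
After op 3 (write(5)): arr=[15 17 5 _] head=0 tail=3 count=3
After op 4 (read()): arr=[15 17 5 _] head=1 tail=3 count=2
After op 5 (read()): arr=[15 17 5 _] head=2 tail=3 count=1
After op 6 (read()): arr=[15 17 5 _] head=3 tail=3 count=0
After op 7 (write(22)): arr=[15 17 5 22] head=3 tail=0 count=1
After op 8 (read()): arr=[15 17 5 22] head=0 tail=0 count=0
After op 9 (write(8)): arr=[8 17 5 22] head=0 tail=1 count=1
After op 10 (read()): arr=[8 17 5 22] head=1 tail=1 count=0
After op 11 (write(7)): arr=[8 7 5 22] head=1 tail=2 count=1

Answer: 1 2 1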